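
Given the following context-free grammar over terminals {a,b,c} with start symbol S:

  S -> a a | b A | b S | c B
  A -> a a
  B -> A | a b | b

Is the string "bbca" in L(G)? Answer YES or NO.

CNF form of G:
  S -> T0 T0 | T1 A | T1 S | T2 B
  A -> T0 T0
  B -> T0 T0 | T0 T1 | b
  T0 -> a
  T1 -> b
  T2 -> c

Fill CYK table bottom-up:
  cell(0,0) b: {B,T1}  orig:{B}
  cell(1,1) b: {B,T1}  orig:{B}
  cell(2,2) c: {T2}  orig:{}
  cell(3,3) a: {T0}  orig:{}
  cell(0,1) bb: ∅
  cell(1,2) bc: ∅
  cell(2,3) ca: ∅
  cell(0,2) bbc: ∅
  cell(1,3) bca: ∅
  cell(0,3) bbca: ∅

S ∉ T[0,3] ⇒ NO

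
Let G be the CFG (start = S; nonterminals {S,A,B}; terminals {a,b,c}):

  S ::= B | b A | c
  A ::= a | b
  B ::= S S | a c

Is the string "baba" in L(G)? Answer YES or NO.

CNF form of G:
  S -> S S | T0 T1 | T2 A | c
  A -> a | b
  B -> S S | T0 T1
  T0 -> a
  T1 -> c
  T2 -> b

CYK table (by increasing span):
  cell(0,0) b: {A,T2}  orig:{A}
  cell(1,1) a: {A,T0}  orig:{A}
  cell(2,2) b: {A,T2}  orig:{A}
  cell(3,3) a: {A,T0}  orig:{A}
  cell(0,1) ba: {S}
  cell(1,2) ab: ∅
  cell(2,3) ba: {S}
  cell(0,2) bab: ∅
  cell(1,3) aba: ∅
  cell(0,3) baba: {B,S}

S ∈ T[0,3] ⇒ YES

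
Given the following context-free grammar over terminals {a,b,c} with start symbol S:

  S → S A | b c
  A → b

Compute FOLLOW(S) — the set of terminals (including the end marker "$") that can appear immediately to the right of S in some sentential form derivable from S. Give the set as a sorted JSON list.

Compute FIRST by fixpoint:
pass 1:
  A via A→b: +{b}
  S via S→b c: +{b}
  FIRST[S]={b}  FIRST[A]={b}
pass 2: done
  FIRST[S]={b}  FIRST[A]={b}

FOLLOW sets:
FOLLOW(S) := {$}
round 1:
  S→S A: FOLLOW(S) ⊇ FIRST(A) = {b}; new: +{b}
  S→S A: FOLLOW(A) ⊇ FOLLOW(S) ⊇ {$,b}; new: +{$,b}
  S: {$,b}  A: {$,b}
round 2: done
  S: {$,b}  A: {$,b}

FOLLOW(S) = ["$", "b"]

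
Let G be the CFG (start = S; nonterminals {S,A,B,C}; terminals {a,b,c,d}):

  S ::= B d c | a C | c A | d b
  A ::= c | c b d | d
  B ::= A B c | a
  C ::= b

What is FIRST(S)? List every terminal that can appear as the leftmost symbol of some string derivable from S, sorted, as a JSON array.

Compute FIRST by fixpoint:
pass 1:
  A via A→c: +{c}
  A via A→d: +{d}
  B via B→A B c: +{c,d}
  B via B→a: +{a}
  C via C→b: +{b}
  S via S→B d c: +{a,c,d}
  S: {a,c,d}  A: {c,d}  B: {a,c,d}  C: {b}
pass 2: (stable)
  S: {a,c,d}  A: {c,d}  B: {a,c,d}  C: {b}

FIRST(S) = ["a", "c", "d"]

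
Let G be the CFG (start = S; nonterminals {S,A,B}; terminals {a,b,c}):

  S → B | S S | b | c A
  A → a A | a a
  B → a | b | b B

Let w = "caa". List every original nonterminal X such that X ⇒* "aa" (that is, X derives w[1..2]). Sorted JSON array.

Convert to CNF:
  S -> S S | T1 B | T2 A | a | b
  A -> T0 A | T0 T0
  B -> T1 B | a | b
  T0 -> a
  T1 -> b
  T2 -> c

CYK table (by increasing span) — only the sub-triangle for w[1..2]:
  [1..1]={B,S,T0}  "a"  orig:{B,S}
  [2..2]={B,S,T0}  "a"  orig:{B,S}
  [1..2]={A,S}  "aa"

Original NTs in T[1,2] deriving "aa": ["A", "S"]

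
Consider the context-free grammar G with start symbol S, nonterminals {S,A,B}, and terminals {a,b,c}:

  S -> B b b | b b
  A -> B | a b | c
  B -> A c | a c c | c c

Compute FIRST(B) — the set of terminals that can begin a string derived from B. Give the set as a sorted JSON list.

FIRST iteration:
round 1:
  A via A→a b: +{a}
  A via A→c: +{c}
  B via B→A c: +{a,c}
  S via S→B b b: +{a,c}
  S via S→b b: +{b}
  S: {a,b,c}  A: {a,c}  B: {a,c}
round 2: (stable)
  S: {a,b,c}  A: {a,c}  B: {a,c}

FIRST(B) = ["a", "c"]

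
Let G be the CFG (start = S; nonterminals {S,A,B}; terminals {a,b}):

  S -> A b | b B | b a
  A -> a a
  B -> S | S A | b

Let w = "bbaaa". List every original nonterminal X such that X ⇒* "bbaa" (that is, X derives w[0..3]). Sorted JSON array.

CNF form of G:
  S -> A T1 | T1 B | T1 T0
  A -> T0 T0
  B -> A T1 | S A | T1 B | T1 T0 | b
  T0 -> a
  T1 -> b

Fill CYK table bottom-up, restricted to cells inside w[0..3]:
  T[0,0] 'b' = {B,T1}  orig:{B}
  T[1,1] 'b' = {B,T1}  orig:{B}
  T[2,2] 'a' = {T0}  orig:{}
  T[3,3] 'a' = {T0}  orig:{}
  T[0,1] 'bb' = {B,S}
  T[1,2] 'ba' = {B,S}
  T[2,3] 'aa' = {A}
  T[0,2] 'bba' = {B,S}
  T[1,3] 'baa' = ∅
  T[0,3] 'bbaa' = {B}

Original NTs in T[0,3] deriving "bbaa": ["B"]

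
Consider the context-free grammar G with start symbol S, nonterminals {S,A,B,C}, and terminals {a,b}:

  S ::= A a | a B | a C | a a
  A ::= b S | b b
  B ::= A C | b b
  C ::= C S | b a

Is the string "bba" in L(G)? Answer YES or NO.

CNF form of G:
  S -> A T1 | T1 B | T1 C | T1 T1
  A -> T0 S | T0 T0
  B -> A C | T0 T0
  C -> C S | T0 T1
  T0 -> b
  T1 -> a

Fill CYK table bottom-up:
  T[0,0] 'b' = {T0}  orig:{}
  T[1,1] 'b' = {T0}  orig:{}
  T[2,2] 'a' = {T1}  orig:{}
  T[0,1] 'bb' = {A,B}
  T[1,2] 'ba' = {C}
  T[0,2] 'bba' = {S}

S ∈ T[0,2] ⇒ YES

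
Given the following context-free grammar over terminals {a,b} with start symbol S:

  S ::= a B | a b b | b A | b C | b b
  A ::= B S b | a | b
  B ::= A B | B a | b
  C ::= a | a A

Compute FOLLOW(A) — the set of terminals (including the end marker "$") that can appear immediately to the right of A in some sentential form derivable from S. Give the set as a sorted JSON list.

FIRST sets, iterate to fixpoint:
iter 1:
  A via A→a: +{a}
  A via A→b: +{b}
  B via B→A B: +{a,b}
  C via C→a: +{a}
  S via S→a B: +{a}
  S via S→b A: +{b}
  FIRST[S]={a,b}  FIRST[A]={a,b}  FIRST[B]={a,b}  FIRST[C]={a}
iter 2: (stable)
  FIRST[S]={a,b}  FIRST[A]={a,b}  FIRST[B]={a,b}  FIRST[C]={a}

FOLLOW iteration:
FOLLOW(S) := {$}
iter 1:
  A→B S b: FOLLOW(B) ⊇ FIRST(S) = {a,b}; new: +{a,b}
  A→B S b: FOLLOW(S) ⊇ FIRST(b) = {b}; new: +{b}
  B→A B: FOLLOW(A) ⊇ FIRST(B) = {a,b}; new: +{a,b}
  S→a B: FOLLOW(B) ⊇ FOLLOW(S) ⊇ {$,b}; new: +{$}
  S→b A: FOLLOW(A) ⊇ FOLLOW(S) ⊇ {$,b}; new: +{$}
  S→b C: FOLLOW(C) ⊇ FOLLOW(S) ⊇ {$,b}; new: +{$,b}
  FOLLOW[S]={$,b}  FOLLOW[A]={$,a,b}  FOLLOW[B]={$,a,b}  FOLLOW[C]={$,b}
iter 2: done
  FOLLOW[S]={$,b}  FOLLOW[A]={$,a,b}  FOLLOW[B]={$,a,b}  FOLLOW[C]={$,b}

FOLLOW(A) = ["$", "a", "b"]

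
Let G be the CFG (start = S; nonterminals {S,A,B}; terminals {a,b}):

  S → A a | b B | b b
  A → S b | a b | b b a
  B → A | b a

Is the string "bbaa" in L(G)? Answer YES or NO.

Convert to CNF:
  S -> A T1 | T0 B | T0 T0
  A -> S T0 | T0 X2 | T1 T0
  B -> S T0 | T0 T1 | T0 X3 | T1 T0
  T0 -> b
  T1 -> a
  X2 -> T0 T1
  X3 -> T0 T1

CYK table (by increasing span):
  cell(0,0) b: {T0}  orig:{}
  cell(1,1) b: {T0}  orig:{}
  cell(2,2) a: {T1}  orig:{}
  cell(3,3) a: {T1}  orig:{}
  cell(0,1) bb: {S}
  cell(1,2) ba: {B,X2,X3}  orig:{B}
  cell(2,3) aa: ∅
  cell(0,2) bba: {A,B,S}
  cell(1,3) baa: ∅
  cell(0,3) bbaa: {S}

S ∈ T[0,3] ⇒ YES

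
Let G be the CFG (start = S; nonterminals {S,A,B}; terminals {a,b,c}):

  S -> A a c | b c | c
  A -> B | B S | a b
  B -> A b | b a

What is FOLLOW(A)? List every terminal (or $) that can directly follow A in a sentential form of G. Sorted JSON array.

FIRST iteration:
round 1:
  A via A→a b: +{a}
  B via B→A b: +{a}
  B via B→b a: +{b}
  S via S→A a c: +{a}
  S via S→b c: +{b}
  S via S→c: +{c}
  FIRST[S]={a,b,c}  FIRST[A]={a}  FIRST[B]={a,b}
round 2:
  A via A→B: +{b}
  FIRST[S]={a,b,c}  FIRST[A]={a,b}  FIRST[B]={a,b}
round 3: — fixpoint
  FIRST[S]={a,b,c}  FIRST[A]={a,b}  FIRST[B]={a,b}

FOLLOW sets:
FOLLOW(S) := {$}
[1]
  A→B S: FOLLOW(B) ⊇ FIRST(S) = {a,b,c}; new: +{a,b,c}
  B→A b: FOLLOW(A) ⊇ FIRST(b) = {b}; new: +{b}
  S→A a c: FOLLOW(A) ⊇ FIRST(a) = {a}; new: +{a}
  FOLLOW[S]={$}  FOLLOW[A]={a,b}  FOLLOW[B]={a,b,c}
[2]
  A→B S: FOLLOW(S) ⊇ FOLLOW(A) ⊇ {a,b}; new: +{a,b}
  FOLLOW[S]={$,a,b}  FOLLOW[A]={a,b}  FOLLOW[B]={a,b,c}
[3] — fixpoint
  FOLLOW[S]={$,a,b}  FOLLOW[A]={a,b}  FOLLOW[B]={a,b,c}

FOLLOW(A) = ["a", "b"]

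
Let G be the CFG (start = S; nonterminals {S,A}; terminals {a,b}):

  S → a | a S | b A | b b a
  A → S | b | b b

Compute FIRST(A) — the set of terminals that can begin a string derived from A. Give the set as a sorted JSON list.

FIRST sets, iterate to fixpoint:
pass 1:
  A via A→b: +{b}
  S via S→a: +{a}
  S via S→b A: +{b}
  FIRST(S)={a,b}  FIRST(A)={b}
pass 2:
  A via A→S: +{a}
  FIRST(S)={a,b}  FIRST(A)={a,b}
pass 3: done
  FIRST(S)={a,b}  FIRST(A)={a,b}

FIRST(A) = ["a", "b"]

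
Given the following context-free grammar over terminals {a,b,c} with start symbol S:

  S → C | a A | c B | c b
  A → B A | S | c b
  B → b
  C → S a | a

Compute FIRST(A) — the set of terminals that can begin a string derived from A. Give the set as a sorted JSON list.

FIRST sets, iterate to fixpoint:
iter 1:
  A via A→c b: +{c}
  B via B→b: +{b}
  C via C→a: +{a}
  S via S→C: +{a}
  S via S→c B: +{c}
  S: {a,c}  A: {c}  B: {b}  C: {a}
iter 2:
  A via A→B A: +{b}
  A via A→S: +{a}
  C via C→S a: +{c}
  S: {a,c}  A: {a,b,c}  B: {b}  C: {a,c}
iter 3: (stable)
  S: {a,c}  A: {a,b,c}  B: {b}  C: {a,c}

FIRST(A) = ["a", "b", "c"]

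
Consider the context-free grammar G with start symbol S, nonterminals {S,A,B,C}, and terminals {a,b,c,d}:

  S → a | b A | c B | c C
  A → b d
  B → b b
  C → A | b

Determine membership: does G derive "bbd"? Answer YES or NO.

CNF form of G:
  S -> T0 A | T2 B | T2 C | a
  A -> T0 T1
  B -> T0 T0
  C -> T0 T1 | b
  T0 -> b
  T1 -> d
  T2 -> c

CYK table (by increasing span):
  cell(0,0) b: {C,T0}  orig:{C}
  cell(1,1) b: {C,T0}  orig:{C}
  cell(2,2) d: {T1}  orig:{}
  cell(0,1) bb: {B}
  cell(1,2) bd: {A,C}
  cell(0,2) bbd: {S}

S ∈ T[0,2] ⇒ YES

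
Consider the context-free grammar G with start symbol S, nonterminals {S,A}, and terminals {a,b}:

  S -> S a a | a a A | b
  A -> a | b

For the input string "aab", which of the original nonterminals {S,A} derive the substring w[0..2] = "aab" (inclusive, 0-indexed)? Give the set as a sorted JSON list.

CNF form of G:
  S -> S X1 | T0 X2 | b
  A -> a | b
  T0 -> a
  X1 -> T0 T0
  X2 -> T0 A

CYK fill — only the sub-triangle for w[0..2]:
  T[0,0] 'a' = {A,T0}  orig:{A}
  T[1,1] 'a' = {A,T0}  orig:{A}
  T[2,2] 'b' = {A,S}
  T[0,1] 'aa' = {X1,X2}  orig:{}
  T[1,2] 'ab' = {X2}  orig:{}
  T[0,2] 'aab' = {S}

Original NTs in T[0,2] deriving "aab": ["S"]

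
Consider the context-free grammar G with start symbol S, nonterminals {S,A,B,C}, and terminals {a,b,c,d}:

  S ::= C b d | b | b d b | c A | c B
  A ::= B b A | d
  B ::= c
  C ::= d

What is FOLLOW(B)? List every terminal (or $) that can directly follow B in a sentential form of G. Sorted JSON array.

Compute FIRST by fixpoint:
round 1:
  A via A→d: +{d}
  B via B→c: +{c}
  C via C→d: +{d}
  S via S→C b d: +{d}
  S via S→b: +{b}
  S via S→c A: +{c}
  S: {b,c,d}  A: {d}  B: {c}  C: {d}
round 2:
  A via A→B b A: +{c}
  S: {b,c,d}  A: {c,d}  B: {c}  C: {d}
round 3: — fixpoint
  S: {b,c,d}  A: {c,d}  B: {c}  C: {d}

Compute FOLLOW by fixpoint:
FOLLOW(S) := {$}
iter 1:
  A→B b A: FOLLOW(B) ⊇ FIRST(b) = {b}; new: +{b}
  S→C b d: FOLLOW(C) ⊇ FIRST(b) = {b}; new: +{b}
  S→c A: FOLLOW(A) ⊇ FOLLOW(S) ⊇ {$}; new: +{$}
  S→c B: FOLLOW(B) ⊇ FOLLOW(S) ⊇ {$}; new: +{$}
  FOLLOW[S]={$}  FOLLOW[A]={$}  FOLLOW[B]={$,b}  FOLLOW[C]={b}
iter 2: — fixpoint
  FOLLOW[S]={$}  FOLLOW[A]={$}  FOLLOW[B]={$,b}  FOLLOW[C]={b}

FOLLOW(B) = ["$", "b"]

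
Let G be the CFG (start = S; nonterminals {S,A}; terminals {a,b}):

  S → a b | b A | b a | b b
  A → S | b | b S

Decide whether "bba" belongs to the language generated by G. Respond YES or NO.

Convert to CNF:
  S -> T0 T1 | T1 A | T1 T0 | T1 T1
  A -> T0 T1 | T1 A | T1 S | T1 T0 | T1 T1 | b
  T0 -> a
  T1 -> b

CYK fill:
  T[0,0] 'b' = {A,T1}  orig:{A}
  T[1,1] 'b' = {A,T1}  orig:{A}
  T[2,2] 'a' = {T0}  orig:{}
  T[0,1] 'bb' = {A,S}
  T[1,2] 'ba' = {A,S}
  T[0,2] 'bba' = {A,S}

S ∈ T[0,2] ⇒ YES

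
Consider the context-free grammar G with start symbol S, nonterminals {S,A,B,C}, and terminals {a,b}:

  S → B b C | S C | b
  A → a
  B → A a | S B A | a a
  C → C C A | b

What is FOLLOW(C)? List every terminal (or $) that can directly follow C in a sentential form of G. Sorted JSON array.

FIRST iteration:
iter 1:
  A via A→a: +{a}
  B via B→A a: +{a}
  C via C→b: +{b}
  S via S→B b C: +{a}
  S via S→b: +{b}
  FIRST(S)={a,b}  FIRST(A)={a}  FIRST(B)={a}  FIRST(C)={b}
iter 2:
  B via B→S B A: +{b}
  FIRST(S)={a,b}  FIRST(A)={a}  FIRST(B)={a,b}  FIRST(C)={b}
iter 3: done
  FIRST(S)={a,b}  FIRST(A)={a}  FIRST(B)={a,b}  FIRST(C)={b}

FOLLOW sets:
FOLLOW(S) := {$}
iter 1:
  B→A a: FOLLOW(A) ⊇ FIRST(a) = {a}; new: +{a}
  B→S B A: FOLLOW(S) ⊇ FIRST(B) = {a,b}; new: +{a,b}
  B→S B A: FOLLOW(B) ⊇ FIRST(A) = {a}; new: +{a}
  C→C C A: FOLLOW(C) ⊇ FIRST(C) = {b}; new: +{b}
  C→C C A: FOLLOW(C) ⊇ FIRST(A) = {a}; new: +{a}
  C→C C A: FOLLOW(A) ⊇ FOLLOW(C) ⊇ {a,b}; new: +{b}
  S→B b C: FOLLOW(B) ⊇ FIRST(b) = {b}; new: +{b}
  S→B b C: FOLLOW(C) ⊇ FOLLOW(S) ⊇ {$,a,b}; new: +{$}
  FOLLOW(S)={$,a,b}  FOLLOW(A)={a,b}  FOLLOW(B)={a,b}  FOLLOW(C)={$,a,b}
iter 2:
  C→C C A: FOLLOW(A) ⊇ FOLLOW(C) ⊇ {$,a,b}; new: +{$}
  FOLLOW(S)={$,a,b}  FOLLOW(A)={$,a,b}  FOLLOW(B)={a,b}  FOLLOW(C)={$,a,b}
iter 3: (stable)
  FOLLOW(S)={$,a,b}  FOLLOW(A)={$,a,b}  FOLLOW(B)={a,b}  FOLLOW(C)={$,a,b}

FOLLOW(C) = ["$", "a", "b"]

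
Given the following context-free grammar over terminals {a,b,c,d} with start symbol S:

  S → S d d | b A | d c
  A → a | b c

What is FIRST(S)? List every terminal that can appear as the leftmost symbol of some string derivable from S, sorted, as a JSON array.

FIRST iteration:
pass 1:
  A via A→a: +{a}
  A via A→b c: +{b}
  S via S→b A: +{b}
  S via S→d c: +{d}
  S: {b,d}  A: {a,b}
pass 2: done
  S: {b,d}  A: {a,b}

FIRST(S) = ["b", "d"]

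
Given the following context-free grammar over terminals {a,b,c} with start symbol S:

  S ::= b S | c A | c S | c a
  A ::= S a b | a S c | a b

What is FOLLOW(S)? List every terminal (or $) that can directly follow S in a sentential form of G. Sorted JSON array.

FIRST sets, iterate to fixpoint:
[1]
  A via A→a S c: +{a}
  S via S→b S: +{b}
  S via S→c A: +{c}
  FIRST[S]={b,c}  FIRST[A]={a}
[2]
  A via A→S a b: +{b,c}
  FIRST[S]={b,c}  FIRST[A]={a,b,c}
[3] (stable)
  FIRST[S]={b,c}  FIRST[A]={a,b,c}

Compute FOLLOW by fixpoint:
seed FOLLOW(S) with $
pass 1:
  A→S a b: FOLLOW(S) ⊇ FIRST(a) = {a}; new: +{a}
  A→a S c: FOLLOW(S) ⊇ FIRST(c) = {c}; new: +{c}
  S→c A: FOLLOW(A) ⊇ FOLLOW(S) ⊇ {$,a,c}; new: +{$,a,c}
  S: {$,a,c}  A: {$,a,c}
pass 2: — fixpoint
  S: {$,a,c}  A: {$,a,c}

FOLLOW(S) = ["$", "a", "c"]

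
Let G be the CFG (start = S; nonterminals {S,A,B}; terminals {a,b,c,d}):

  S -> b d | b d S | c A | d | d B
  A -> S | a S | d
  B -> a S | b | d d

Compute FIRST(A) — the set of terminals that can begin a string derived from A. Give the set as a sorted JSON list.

FIRST sets, iterate to fixpoint:
iter 1:
  A via A→a S: +{a}
  A via A→d: +{d}
  B via B→a S: +{a}
  B via B→b: +{b}
  B via B→d d: +{d}
  S via S→b d: +{b}
  S via S→c A: +{c}
  S via S→d: +{d}
  FIRST[S]={b,c,d}  FIRST[A]={a,d}  FIRST[B]={a,b,d}
iter 2:
  A via A→S: +{b,c}
  FIRST[S]={b,c,d}  FIRST[A]={a,b,c,d}  FIRST[B]={a,b,d}
iter 3: (stable)
  FIRST[S]={b,c,d}  FIRST[A]={a,b,c,d}  FIRST[B]={a,b,d}

FIRST(A) = ["a", "b", "c", "d"]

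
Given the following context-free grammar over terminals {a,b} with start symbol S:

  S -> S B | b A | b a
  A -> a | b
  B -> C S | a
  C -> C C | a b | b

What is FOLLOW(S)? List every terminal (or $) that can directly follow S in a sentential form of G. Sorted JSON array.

FIRST sets, iterate to fixpoint:
round 1:
  A via A→a: +{a}
  A via A→b: +{b}
  B via B→a: +{a}
  C via C→a b: +{a}
  C via C→b: +{b}
  S via S→b A: +{b}
  FIRST(S)={b}  FIRST(A)={a,b}  FIRST(B)={a}  FIRST(C)={a,b}
round 2:
  B via B→C S: +{b}
  FIRST(S)={b}  FIRST(A)={a,b}  FIRST(B)={a,b}  FIRST(C)={a,b}
round 3: (no change)
  FIRST(S)={b}  FIRST(A)={a,b}  FIRST(B)={a,b}  FIRST(C)={a,b}

Compute FOLLOW by fixpoint:
seed FOLLOW(S) with $
round 1:
  B→C S: FOLLOW(C) ⊇ FIRST(S) = {b}; new: +{b}
  C→C C: FOLLOW(C) ⊇ FIRST(C) = {a,b}; new: +{a}
  S→S B: FOLLOW(S) ⊇ FIRST(B) = {a,b}; new: +{a,b}
  S→S B: FOLLOW(B) ⊇ FOLLOW(S) ⊇ {$,a,b}; new: +{$,a,b}
  S→b A: FOLLOW(A) ⊇ FOLLOW(S) ⊇ {$,a,b}; new: +{$,a,b}
  FOLLOW[S]={$,a,b}  FOLLOW[A]={$,a,b}  FOLLOW[B]={$,a,b}  FOLLOW[C]={a,b}
round 2: — fixpoint
  FOLLOW[S]={$,a,b}  FOLLOW[A]={$,a,b}  FOLLOW[B]={$,a,b}  FOLLOW[C]={a,b}

FOLLOW(S) = ["$", "a", "b"]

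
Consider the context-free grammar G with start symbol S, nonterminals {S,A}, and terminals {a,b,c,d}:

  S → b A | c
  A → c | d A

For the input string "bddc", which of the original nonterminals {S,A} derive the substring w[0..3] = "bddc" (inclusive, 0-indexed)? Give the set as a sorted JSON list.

Convert to CNF:
  S -> T1 A | c
  A -> T0 A | c
  T0 -> d
  T1 -> b

CYK fill, restricted to cells inside w[0..3]:
  cell(0,0) b: {T1}  orig:{}
  cell(1,1) d: {T0}  orig:{}
  cell(2,2) d: {T0}  orig:{}
  cell(3,3) c: {A,S}
  cell(0,1) bd: ∅
  cell(1,2) dd: ∅
  cell(2,3) dc: {A}
  cell(0,2) bdd: ∅
  cell(1,3) ddc: {A}
  cell(0,3) bddc: {S}

Original NTs in T[0,3] deriving "bddc": ["S"]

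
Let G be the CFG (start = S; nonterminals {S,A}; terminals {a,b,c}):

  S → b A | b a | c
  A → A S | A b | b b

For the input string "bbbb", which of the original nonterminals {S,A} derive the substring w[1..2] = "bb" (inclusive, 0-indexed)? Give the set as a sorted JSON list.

CNF form of G:
  S -> T0 A | T0 T1 | c
  A -> A S | A T0 | T0 T0
  T0 -> b
  T1 -> a

CYK fill — only the sub-triangle for w[1..2]:
  [1..1]={T0}  "b"  orig:{}
  [2..2]={T0}  "b"  orig:{}
  [1..2]={A}  "bb"

Original NTs in T[1,2] deriving "bb": ["A"]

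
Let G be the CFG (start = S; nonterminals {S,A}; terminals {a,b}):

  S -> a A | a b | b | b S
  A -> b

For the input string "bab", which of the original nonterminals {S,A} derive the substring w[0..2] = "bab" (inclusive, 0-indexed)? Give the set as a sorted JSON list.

Convert to CNF:
  S -> T0 A | T0 T1 | T1 S | b
  A -> b
  T0 -> a
  T1 -> b

Fill CYK table bottom-up (cells [i..j] with 0 ≤ i ≤ j ≤ 2 only):
  cell(0,0) b: {A,S,T1}  orig:{A,S}
  cell(1,1) a: {T0}  orig:{}
  cell(2,2) b: {A,S,T1}  orig:{A,S}
  cell(0,1) ba: ∅
  cell(1,2) ab: {S}
  cell(0,2) bab: {S}

Original NTs in T[0,2] deriving "bab": ["S"]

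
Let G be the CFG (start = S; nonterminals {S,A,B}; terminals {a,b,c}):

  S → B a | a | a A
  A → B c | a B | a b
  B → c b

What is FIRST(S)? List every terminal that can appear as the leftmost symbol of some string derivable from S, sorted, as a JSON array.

FIRST iteration:
[1]
  A via A→a B: +{a}
  B via B→c b: +{c}
  S via S→B a: +{c}
  S via S→a: +{a}
  FIRST[S]={a,c}  FIRST[A]={a}  FIRST[B]={c}
[2]
  A via A→B c: +{c}
  FIRST[S]={a,c}  FIRST[A]={a,c}  FIRST[B]={c}
[3] — fixpoint
  FIRST[S]={a,c}  FIRST[A]={a,c}  FIRST[B]={c}

FIRST(S) = ["a", "c"]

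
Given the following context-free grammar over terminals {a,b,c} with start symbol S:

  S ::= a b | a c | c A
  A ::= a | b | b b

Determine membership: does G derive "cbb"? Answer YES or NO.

Convert to CNF:
  S -> T1 T0 | T1 T2 | T2 A
  A -> T0 T0 | a | b
  T0 -> b
  T1 -> a
  T2 -> c

CYK fill:
  cell(0,0) c: {T2}  orig:{}
  cell(1,1) b: {A,T0}  orig:{A}
  cell(2,2) b: {A,T0}  orig:{A}
  cell(0,1) cb: {S}
  cell(1,2) bb: {A}
  cell(0,2) cbb: {S}

S ∈ T[0,2] ⇒ YES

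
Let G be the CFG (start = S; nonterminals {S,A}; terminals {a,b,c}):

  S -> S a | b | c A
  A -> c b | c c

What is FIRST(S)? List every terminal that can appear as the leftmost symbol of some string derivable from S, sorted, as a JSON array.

FIRST sets, iterate to fixpoint:
[1]
  A via A→c b: +{c}
  S via S→b: +{b}
  S via S→c A: +{c}
  FIRST[S]={b,c}  FIRST[A]={c}
[2] — fixpoint
  FIRST[S]={b,c}  FIRST[A]={c}

FIRST(S) = ["b", "c"]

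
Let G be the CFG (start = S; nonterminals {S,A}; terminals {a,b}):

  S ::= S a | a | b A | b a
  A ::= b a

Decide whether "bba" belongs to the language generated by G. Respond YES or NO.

CNF form of G:
  S -> S T1 | T0 A | T0 T1 | a
  A -> T0 T1
  T0 -> b
  T1 -> a

CYK fill:
  T[0,0] 'b' = {T0}  orig:{}
  T[1,1] 'b' = {T0}  orig:{}
  T[2,2] 'a' = {S,T1}  orig:{S}
  T[0,1] 'bb' = ∅
  T[1,2] 'ba' = {A,S}
  T[0,2] 'bba' = {S}

S ∈ T[0,2] ⇒ YES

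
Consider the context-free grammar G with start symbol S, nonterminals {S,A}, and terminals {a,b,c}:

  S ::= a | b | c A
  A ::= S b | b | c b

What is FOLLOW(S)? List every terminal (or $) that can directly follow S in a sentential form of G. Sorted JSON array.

FIRST sets, iterate to fixpoint:
iter 1:
  A via A→b: +{b}
  A via A→c b: +{c}
  S via S→a: +{a}
  S via S→b: +{b}
  S via S→c A: +{c}
  FIRST(S)={a,b,c}  FIRST(A)={b,c}
iter 2:
  A via A→S b: +{a}
  FIRST(S)={a,b,c}  FIRST(A)={a,b,c}
iter 3: — fixpoint
  FIRST(S)={a,b,c}  FIRST(A)={a,b,c}

FOLLOW sets:
seed FOLLOW(S) with $
round 1:
  A→S b: FOLLOW(S) ⊇ FIRST(b) = {b}; new: +{b}
  S→c A: FOLLOW(A) ⊇ FOLLOW(S) ⊇ {$,b}; new: +{$,b}
  S: {$,b}  A: {$,b}
round 2: done
  S: {$,b}  A: {$,b}

FOLLOW(S) = ["$", "b"]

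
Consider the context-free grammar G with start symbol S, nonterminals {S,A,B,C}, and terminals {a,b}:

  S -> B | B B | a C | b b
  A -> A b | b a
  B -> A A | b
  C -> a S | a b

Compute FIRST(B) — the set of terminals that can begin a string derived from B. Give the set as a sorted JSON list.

FIRST iteration:
pass 1:
  A via A→b a: +{b}
  B via B→A A: +{b}
  C via C→a S: +{a}
  S via S→B: +{b}
  S via S→a C: +{a}
  S: {a,b}  A: {b}  B: {b}  C: {a}
pass 2: — fixpoint
  S: {a,b}  A: {b}  B: {b}  C: {a}

FIRST(B) = ["b"]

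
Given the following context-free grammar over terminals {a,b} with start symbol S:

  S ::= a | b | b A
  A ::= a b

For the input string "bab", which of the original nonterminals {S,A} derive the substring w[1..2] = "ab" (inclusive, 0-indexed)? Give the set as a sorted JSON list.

Convert to CNF:
  S -> T1 A | a | b
  A -> T0 T1
  T0 -> a
  T1 -> b

CYK table (by increasing span), restricted to cells inside w[1..2]:
  T[1,1] 'a' = {S,T0}  orig:{S}
  T[2,2] 'b' = {S,T1}  orig:{S}
  T[1,2] 'ab' = {A}

Original NTs in T[1,2] deriving "ab": ["A"]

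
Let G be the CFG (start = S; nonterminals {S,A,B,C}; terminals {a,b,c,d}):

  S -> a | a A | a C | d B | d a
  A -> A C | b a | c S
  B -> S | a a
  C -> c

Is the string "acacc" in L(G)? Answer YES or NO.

CNF form of G:
  S -> T1 A | T1 C | T3 B | T3 T1 | a
  A -> A C | T0 T1 | T2 S
  B -> T1 A | T1 C | T1 T1 | T3 B | T3 T1 | a
  C -> c
  T0 -> b
  T1 -> a
  T2 -> c
  T3 -> d

CYK fill:
  T[0,0] 'a' = {B,S,T1}  orig:{B,S}
  T[1,1] 'c' = {C,T2}  orig:{C}
  T[2,2] 'a' = {B,S,T1}  orig:{B,S}
  T[3,3] 'c' = {C,T2}  orig:{C}
  T[4,4] 'c' = {C,T2}  orig:{C}
  T[0,1] 'ac' = {B,S}
  T[1,2] 'ca' = {A}
  T[2,3] 'ac' = {B,S}
  T[3,4] 'cc' = ∅
  T[0,2] 'aca' = {B,S}
  T[1,3] 'cac' = {A}
  T[2,4] 'acc' = ∅
  T[0,3] 'acac' = {B,S}
  T[1,4] 'cacc' = {A}
  T[0,4] 'acacc' = {B,S}

S ∈ T[0,4] ⇒ YES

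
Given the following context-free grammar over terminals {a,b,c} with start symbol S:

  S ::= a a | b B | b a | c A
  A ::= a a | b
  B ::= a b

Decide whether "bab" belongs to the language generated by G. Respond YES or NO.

Convert to CNF:
  S -> T0 T0 | T1 B | T1 T0 | T2 A
  A -> T0 T0 | b
  B -> T0 T1
  T0 -> a
  T1 -> b
  T2 -> c

CYK fill:
  [0..0]={A,T1}  "b"  orig:{A}
  [1..1]={T0}  "a"  orig:{}
  [2..2]={A,T1}  "b"  orig:{A}
  [0..1]={S}  "ba"
  [1..2]={B}  "ab"
  [0..2]={S}  "bab"

S ∈ T[0,2] ⇒ YES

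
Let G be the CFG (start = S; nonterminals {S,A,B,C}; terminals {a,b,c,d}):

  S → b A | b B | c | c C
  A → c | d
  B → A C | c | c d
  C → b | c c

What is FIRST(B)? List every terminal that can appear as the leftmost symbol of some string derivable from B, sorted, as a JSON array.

Compute FIRST by fixpoint:
iter 1:
  A via A→c: +{c}
  A via A→d: +{d}
  B via B→A C: +{c,d}
  C via C→b: +{b}
  C via C→c c: +{c}
  S via S→b A: +{b}
  S via S→c: +{c}
  S: {b,c}  A: {c,d}  B: {c,d}  C: {b,c}
iter 2: (stable)
  S: {b,c}  A: {c,d}  B: {c,d}  C: {b,c}

FIRST(B) = ["c", "d"]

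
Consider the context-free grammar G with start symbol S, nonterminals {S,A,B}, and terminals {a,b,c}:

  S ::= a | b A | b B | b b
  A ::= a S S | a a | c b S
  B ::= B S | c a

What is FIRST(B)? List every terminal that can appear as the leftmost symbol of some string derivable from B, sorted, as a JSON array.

FIRST iteration:
[1]
  A via A→a S S: +{a}
  A via A→c b S: +{c}
  B via B→c a: +{c}
  S via S→a: +{a}
  S via S→b A: +{b}
  FIRST(S)={a,b}  FIRST(A)={a,c}  FIRST(B)={c}
[2] — fixpoint
  FIRST(S)={a,b}  FIRST(A)={a,c}  FIRST(B)={c}

FIRST(B) = ["c"]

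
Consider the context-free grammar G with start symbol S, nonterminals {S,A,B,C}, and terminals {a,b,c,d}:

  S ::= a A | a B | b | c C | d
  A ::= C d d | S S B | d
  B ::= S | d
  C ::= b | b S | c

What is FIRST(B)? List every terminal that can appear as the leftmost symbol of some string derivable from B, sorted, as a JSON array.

Compute FIRST by fixpoint:
pass 1:
  A via A→d: +{d}
  B via B→d: +{d}
  C via C→b: +{b}
  C via C→c: +{c}
  S via S→a A: +{a}
  S via S→b: +{b}
  S via S→c C: +{c}
  S via S→d: +{d}
  S: {a,b,c,d}  A: {d}  B: {d}  C: {b,c}
pass 2:
  A via A→C d d: +{b,c}
  A via A→S S B: +{a}
  B via B→S: +{a,b,c}
  S: {a,b,c,d}  A: {a,b,c,d}  B: {a,b,c,d}  C: {b,c}
pass 3: (stable)
  S: {a,b,c,d}  A: {a,b,c,d}  B: {a,b,c,d}  C: {b,c}

FIRST(B) = ["a", "b", "c", "d"]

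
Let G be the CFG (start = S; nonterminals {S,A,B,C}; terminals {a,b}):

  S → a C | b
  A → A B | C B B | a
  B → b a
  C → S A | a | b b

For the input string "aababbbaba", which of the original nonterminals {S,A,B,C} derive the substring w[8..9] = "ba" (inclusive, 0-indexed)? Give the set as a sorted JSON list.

Convert to CNF:
  S -> T1 C | b
  A -> A B | C X2 | a
  B -> T0 T1
  C -> S A | T0 T0 | a
  T0 -> b
  T1 -> a
  X2 -> B B

Fill CYK table bottom-up — only the sub-triangle for w[8..9]:
  cell(8,8) b: {S,T0}  orig:{S}
  cell(9,9) a: {A,C,T1}  orig:{A,C}
  cell(8,9) ba: {B,C}

Original NTs in T[8,9] deriving "ba": ["B", "C"]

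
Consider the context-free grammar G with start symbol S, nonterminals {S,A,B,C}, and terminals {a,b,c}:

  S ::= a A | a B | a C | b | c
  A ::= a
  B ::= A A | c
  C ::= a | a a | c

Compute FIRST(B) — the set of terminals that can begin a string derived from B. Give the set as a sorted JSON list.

Compute FIRST by fixpoint:
iter 1:
  A via A→a: +{a}
  B via B→A A: +{a}
  B via B→c: +{c}
  C via C→a: +{a}
  C via C→c: +{c}
  S via S→a A: +{a}
  S via S→b: +{b}
  S via S→c: +{c}
  S: {a,b,c}  A: {a}  B: {a,c}  C: {a,c}
iter 2: (stable)
  S: {a,b,c}  A: {a}  B: {a,c}  C: {a,c}

FIRST(B) = ["a", "c"]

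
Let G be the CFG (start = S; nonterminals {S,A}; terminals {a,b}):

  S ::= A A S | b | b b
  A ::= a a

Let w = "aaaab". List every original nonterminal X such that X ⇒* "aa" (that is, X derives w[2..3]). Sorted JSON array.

Convert to CNF:
  S -> A X2 | T1 T1 | b
  A -> T0 T0
  T0 -> a
  T1 -> b
  X2 -> A S

CYK fill — only the sub-triangle for w[2..3]:
  cell(2,2) a: {T0}  orig:{}
  cell(3,3) a: {T0}  orig:{}
  cell(2,3) aa: {A}

Original NTs in T[2,3] deriving "aa": ["A"]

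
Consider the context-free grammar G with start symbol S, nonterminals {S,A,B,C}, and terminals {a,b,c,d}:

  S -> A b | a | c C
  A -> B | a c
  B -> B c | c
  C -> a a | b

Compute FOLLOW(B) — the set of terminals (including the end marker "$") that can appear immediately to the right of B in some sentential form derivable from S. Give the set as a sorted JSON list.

Compute FIRST by fixpoint:
round 1:
  A via A→a c: +{a}
  B via B→c: +{c}
  C via C→a a: +{a}
  C via C→b: +{b}
  S via S→A b: +{a}
  S via S→c C: +{c}
  S: {a,c}  A: {a}  B: {c}  C: {a,b}
round 2:
  A via A→B: +{c}
  S: {a,c}  A: {a,c}  B: {c}  C: {a,b}
round 3: (stable)
  S: {a,c}  A: {a,c}  B: {c}  C: {a,b}

FOLLOW iteration:
FOLLOW(S) := {$}
pass 1:
  B→B c: FOLLOW(B) ⊇ FIRST(c) = {c}; new: +{c}
  S→A b: FOLLOW(A) ⊇ FIRST(b) = {b}; new: +{b}
  S→c C: FOLLOW(C) ⊇ FOLLOW(S) ⊇ {$}; new: +{$}
  FOLLOW[S]={$}  FOLLOW[A]={b}  FOLLOW[B]={c}  FOLLOW[C]={$}
pass 2:
  A→B: FOLLOW(B) ⊇ FOLLOW(A) ⊇ {b}; new: +{b}
  FOLLOW[S]={$}  FOLLOW[A]={b}  FOLLOW[B]={b,c}  FOLLOW[C]={$}
pass 3: — fixpoint
  FOLLOW[S]={$}  FOLLOW[A]={b}  FOLLOW[B]={b,c}  FOLLOW[C]={$}

FOLLOW(B) = ["b", "c"]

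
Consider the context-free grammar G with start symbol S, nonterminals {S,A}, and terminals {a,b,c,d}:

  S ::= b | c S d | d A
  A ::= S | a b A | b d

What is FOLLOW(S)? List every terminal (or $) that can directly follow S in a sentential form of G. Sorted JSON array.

FIRST iteration:
iter 1:
  A via A→a b A: +{a}
  A via A→b d: +{b}
  S via S→b: +{b}
  S via S→c S d: +{c}
  S via S→d A: +{d}
  S: {b,c,d}  A: {a,b}
iter 2:
  A via A→S: +{c,d}
  S: {b,c,d}  A: {a,b,c,d}
iter 3: (no change)
  S: {b,c,d}  A: {a,b,c,d}

FOLLOW iteration:
seed FOLLOW(S) with $
round 1:
  S→c S d: FOLLOW(S) ⊇ FIRST(d) = {d}; new: +{d}
  S→d A: FOLLOW(A) ⊇ FOLLOW(S) ⊇ {$,d}; new: +{$,d}
  FOLLOW(S)={$,d}  FOLLOW(A)={$,d}
round 2: (no change)
  FOLLOW(S)={$,d}  FOLLOW(A)={$,d}

FOLLOW(S) = ["$", "d"]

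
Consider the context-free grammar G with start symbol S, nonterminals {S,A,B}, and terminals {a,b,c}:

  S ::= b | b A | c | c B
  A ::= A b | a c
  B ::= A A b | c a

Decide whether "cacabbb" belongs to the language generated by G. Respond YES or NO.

Convert to CNF:
  S -> T0 A | T2 B | b | c
  A -> A T0 | T1 T2
  B -> A X3 | T2 T1
  T0 -> b
  T1 -> a
  T2 -> c
  X3 -> A T0

CYK fill:
  [0..0]={S,T2}  "c"  orig:{S}
  [1..1]={T1}  "a"  orig:{}
  [2..2]={S,T2}  "c"  orig:{S}
  [3..3]={T1}  "a"  orig:{}
  [4..4]={S,T0}  "b"  orig:{S}
  [5..5]={S,T0}  "b"  orig:{S}
  [6..6]={S,T0}  "b"  orig:{S}
  [0..1]={B}  "ca"
  [1..2]={A}  "ac"
  [2..3]={B}  "ca"
  [3..4]=∅  "ab"
  [4..5]=∅  "bb"
  [5..6]=∅  "bb"
  [0..2]=∅  "cac"
  [1..3]=∅  "aca"
  [2..4]=∅  "cab"
  [3..5]=∅  "abb"
  [4..6]=∅  "bbb"
  [0..3]=∅  "caca"
  [1..4]=∅  "acab"
  [2..5]=∅  "cabb"
  [3..6]=∅  "abbb"
  [0..4]=∅  "cacab"
  [1..5]=∅  "acabb"
  [2..6]=∅  "cabbb"
  [0..5]=∅  "cacabb"
  [1..6]=∅  "acabbb"
  [0..6]=∅  "cacabbb"

S ∉ T[0,6] ⇒ NO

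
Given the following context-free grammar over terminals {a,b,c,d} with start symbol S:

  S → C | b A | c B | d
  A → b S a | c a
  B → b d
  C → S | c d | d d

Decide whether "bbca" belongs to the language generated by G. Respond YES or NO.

Convert to CNF:
  S -> T0 A | T2 B | T2 T3 | T3 T3 | d
  A -> T0 X4 | T2 T1
  B -> T0 T3
  C -> T0 A | T2 B | T2 T3 | T3 T3 | d
  T0 -> b
  T1 -> a
  T2 -> c
  T3 -> d
  X4 -> S T1

CYK table (by increasing span):
  cell(0,0) b: {T0}  orig:{}
  cell(1,1) b: {T0}  orig:{}
  cell(2,2) c: {T2}  orig:{}
  cell(3,3) a: {T1}  orig:{}
  cell(0,1) bb: ∅
  cell(1,2) bc: ∅
  cell(2,3) ca: {A}
  cell(0,2) bbc: ∅
  cell(1,3) bca: {C,S}
  cell(0,3) bbca: ∅

S ∉ T[0,3] ⇒ NO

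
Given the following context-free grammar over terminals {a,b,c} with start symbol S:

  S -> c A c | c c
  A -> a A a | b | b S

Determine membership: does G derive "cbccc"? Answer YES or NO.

Convert to CNF:
  S -> T2 T2 | T2 X4
  A -> T0 X3 | T1 S | b
  T0 -> a
  T1 -> b
  T2 -> c
  X3 -> A T0
  X4 -> A T2

CYK table (by increasing span):
  [0..0]={T2}  "c"  orig:{}
  [1..1]={A,T1}  "b"  orig:{A}
  [2..2]={T2}  "c"  orig:{}
  [3..3]={T2}  "c"  orig:{}
  [4..4]={T2}  "c"  orig:{}
  [0..1]=∅  "cb"
  [1..2]={X4}  "bc"  orig:{}
  [2..3]={S}  "cc"
  [3..4]={S}  "cc"
  [0..2]={S}  "cbc"
  [1..3]={A}  "bcc"
  [2..4]=∅  "ccc"
  [0..3]=∅  "cbcc"
  [1..4]={X4}  "bccc"  orig:{}
  [0..4]={S}  "cbccc"

S ∈ T[0,4] ⇒ YES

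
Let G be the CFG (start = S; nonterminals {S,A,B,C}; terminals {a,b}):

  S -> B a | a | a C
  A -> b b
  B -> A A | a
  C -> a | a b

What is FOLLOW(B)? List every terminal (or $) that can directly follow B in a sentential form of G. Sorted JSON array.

FIRST iteration:
round 1:
  A via A→b b: +{b}
  B via B→A A: +{b}
  B via B→a: +{a}
  C via C→a: +{a}
  S via S→B a: +{a,b}
  FIRST[S]={a,b}  FIRST[A]={b}  FIRST[B]={a,b}  FIRST[C]={a}
round 2: (stable)
  FIRST[S]={a,b}  FIRST[A]={b}  FIRST[B]={a,b}  FIRST[C]={a}

FOLLOW iteration:
seed FOLLOW(S) with $
iter 1:
  B→A A: FOLLOW(A) ⊇ FIRST(A) = {b}; new: +{b}
  S→B a: FOLLOW(B) ⊇ FIRST(a) = {a}; new: +{a}
  S→a C: FOLLOW(C) ⊇ FOLLOW(S) ⊇ {$}; new: +{$}
  FOLLOW(S)={$}  FOLLOW(A)={b}  FOLLOW(B)={a}  FOLLOW(C)={$}
iter 2:
  B→A A: FOLLOW(A) ⊇ FOLLOW(B) ⊇ {a}; new: +{a}
  FOLLOW(S)={$}  FOLLOW(A)={a,b}  FOLLOW(B)={a}  FOLLOW(C)={$}
iter 3: done
  FOLLOW(S)={$}  FOLLOW(A)={a,b}  FOLLOW(B)={a}  FOLLOW(C)={$}

FOLLOW(B) = ["a"]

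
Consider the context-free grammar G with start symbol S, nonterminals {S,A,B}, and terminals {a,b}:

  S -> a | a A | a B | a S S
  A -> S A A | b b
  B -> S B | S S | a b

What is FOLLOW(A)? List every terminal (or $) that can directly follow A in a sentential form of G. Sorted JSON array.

Compute FIRST by fixpoint:
round 1:
  A via A→b b: +{b}
  B via B→a b: +{a}
  S via S→a: +{a}
  FIRST[S]={a}  FIRST[A]={b}  FIRST[B]={a}
round 2:
  A via A→S A A: +{a}
  FIRST[S]={a}  FIRST[A]={a,b}  FIRST[B]={a}
round 3: (stable)
  FIRST[S]={a}  FIRST[A]={a,b}  FIRST[B]={a}

FOLLOW iteration:
seed FOLLOW(S) with $
round 1:
  A→S A A: FOLLOW(S) ⊇ FIRST(A) = {a,b}; new: +{a,b}
  A→S A A: FOLLOW(A) ⊇ FIRST(A) = {a,b}; new: +{a,b}
  S→a A: FOLLOW(A) ⊇ FOLLOW(S) ⊇ {$,a,b}; new: +{$}
  S→a B: FOLLOW(B) ⊇ FOLLOW(S) ⊇ {$,a,b}; new: +{$,a,b}
  FOLLOW(S)={$,a,b}  FOLLOW(A)={$,a,b}  FOLLOW(B)={$,a,b}
round 2: — fixpoint
  FOLLOW(S)={$,a,b}  FOLLOW(A)={$,a,b}  FOLLOW(B)={$,a,b}

FOLLOW(A) = ["$", "a", "b"]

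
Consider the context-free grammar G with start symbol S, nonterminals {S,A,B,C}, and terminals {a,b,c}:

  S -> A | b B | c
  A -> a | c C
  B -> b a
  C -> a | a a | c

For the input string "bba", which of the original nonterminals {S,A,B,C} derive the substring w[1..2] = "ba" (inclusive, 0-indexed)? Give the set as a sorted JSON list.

CNF form of G:
  S -> T0 C | T1 B | a | c
  A -> T0 C | a
  B -> T1 T2
  C -> T2 T2 | a | c
  T0 -> c
  T1 -> b
  T2 -> a

Fill CYK table bottom-up — only the sub-triangle for w[1..2]:
  [1..1]={T1}  "b"  orig:{}
  [2..2]={A,C,S,T2}  "a"  orig:{A,C,S}
  [1..2]={B}  "ba"

Original NTs in T[1,2] deriving "ba": ["B"]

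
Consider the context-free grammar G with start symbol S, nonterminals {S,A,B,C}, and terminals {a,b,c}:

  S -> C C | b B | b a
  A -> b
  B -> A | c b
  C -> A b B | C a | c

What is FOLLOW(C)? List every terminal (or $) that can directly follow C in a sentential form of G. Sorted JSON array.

Compute FIRST by fixpoint:
iter 1:
  A via A→b: +{b}
  B via B→A: +{b}
  B via B→c b: +{c}
  C via C→A b B: +{b}
  C via C→c: +{c}
  S via S→C C: +{b,c}
  FIRST(S)={b,c}  FIRST(A)={b}  FIRST(B)={b,c}  FIRST(C)={b,c}
iter 2: (stable)
  FIRST(S)={b,c}  FIRST(A)={b}  FIRST(B)={b,c}  FIRST(C)={b,c}

FOLLOW sets:
seed FOLLOW(S) with $
round 1:
  C→A b B: FOLLOW(A) ⊇ FIRST(b) = {b}; new: +{b}
  C→C a: FOLLOW(C) ⊇ FIRST(a) = {a}; new: +{a}
  S→C C: FOLLOW(C) ⊇ FIRST(C) = {b,c}; new: +{b,c}
  S→C C: FOLLOW(C) ⊇ FOLLOW(S) ⊇ {$}; new: +{$}
  S→b B: FOLLOW(B) ⊇ FOLLOW(S) ⊇ {$}; new: +{$}
  S: {$}  A: {b}  B: {$}  C: {$,a,b,c}
round 2:
  B→A: FOLLOW(A) ⊇ FOLLOW(B) ⊇ {$}; new: +{$}
  C→A b B: FOLLOW(B) ⊇ FOLLOW(C) ⊇ {$,a,b,c}; new: +{a,b,c}
  S: {$}  A: {$,b}  B: {$,a,b,c}  C: {$,a,b,c}
round 3:
  B→A: FOLLOW(A) ⊇ FOLLOW(B) ⊇ {$,a,b,c}; new: +{a,c}
  S: {$}  A: {$,a,b,c}  B: {$,a,b,c}  C: {$,a,b,c}
round 4: (stable)
  S: {$}  A: {$,a,b,c}  B: {$,a,b,c}  C: {$,a,b,c}

FOLLOW(C) = ["$", "a", "b", "c"]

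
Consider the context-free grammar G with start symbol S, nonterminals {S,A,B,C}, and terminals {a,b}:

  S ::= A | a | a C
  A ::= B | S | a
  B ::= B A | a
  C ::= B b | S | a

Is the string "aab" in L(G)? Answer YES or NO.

CNF form of G:
  S -> B A | T0 C | a
  A -> B A | T0 C | a
  B -> B A | a
  C -> B A | B T1 | T0 C | a
  T0 -> a
  T1 -> b

CYK table (by increasing span):
  [0..0]={A,B,C,S,T0}  "a"  orig:{A,B,C,S}
  [1..1]={A,B,C,S,T0}  "a"  orig:{A,B,C,S}
  [2..2]={T1}  "b"  orig:{}
  [0..1]={A,B,C,S}  "aa"
  [1..2]={C}  "ab"
  [0..2]={A,C,S}  "aab"

S ∈ T[0,2] ⇒ YES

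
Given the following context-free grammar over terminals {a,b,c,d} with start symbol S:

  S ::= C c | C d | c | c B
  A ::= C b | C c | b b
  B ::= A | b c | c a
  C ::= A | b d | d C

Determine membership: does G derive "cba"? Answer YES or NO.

Convert to CNF:
  S -> C T1 | C T3 | T1 B | c
  A -> C T0 | C T1 | T0 T0
  B -> C T0 | C T1 | T0 T0 | T0 T1 | T1 T2
  C -> C T0 | C T1 | T0 T0 | T0 T3 | T3 C
  T0 -> b
  T1 -> c
  T2 -> a
  T3 -> d

CYK fill:
  T[0,0] 'c' = {S,T1}  orig:{S}
  T[1,1] 'b' = {T0}  orig:{}
  T[2,2] 'a' = {T2}  orig:{}
  T[0,1] 'cb' = ∅
  T[1,2] 'ba' = ∅
  T[0,2] 'cba' = ∅

S ∉ T[0,2] ⇒ NO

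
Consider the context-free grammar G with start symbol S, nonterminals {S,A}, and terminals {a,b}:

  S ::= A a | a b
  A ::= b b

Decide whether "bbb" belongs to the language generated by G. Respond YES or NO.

CNF form of G:
  S -> A T1 | T1 T0
  A -> T0 T0
  T0 -> b
  T1 -> a

CYK table (by increasing span):
  [0..0]={T0}  "b"  orig:{}
  [1..1]={T0}  "b"  orig:{}
  [2..2]={T0}  "b"  orig:{}
  [0..1]={A}  "bb"
  [1..2]={A}  "bb"
  [0..2]=∅  "bbb"

S ∉ T[0,2] ⇒ NO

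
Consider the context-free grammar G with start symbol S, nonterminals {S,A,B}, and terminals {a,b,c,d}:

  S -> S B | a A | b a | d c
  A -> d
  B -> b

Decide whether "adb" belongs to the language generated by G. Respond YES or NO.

Convert to CNF:
  S -> S B | T0 A | T1 T0 | T2 T3
  A -> d
  B -> b
  T0 -> a
  T1 -> b
  T2 -> d
  T3 -> c

CYK table (by increasing span):
  [0..0]={T0}  "a"  orig:{}
  [1..1]={A,T2}  "d"  orig:{A}
  [2..2]={B,T1}  "b"  orig:{B}
  [0..1]={S}  "ad"
  [1..2]=∅  "db"
  [0..2]={S}  "adb"

S ∈ T[0,2] ⇒ YES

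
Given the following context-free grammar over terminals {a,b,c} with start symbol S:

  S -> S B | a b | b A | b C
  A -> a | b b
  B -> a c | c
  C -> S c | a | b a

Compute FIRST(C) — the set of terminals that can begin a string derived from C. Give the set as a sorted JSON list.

FIRST iteration:
[1]
  A via A→a: +{a}
  A via A→b b: +{b}
  B via B→a c: +{a}
  B via B→c: +{c}
  C via C→a: +{a}
  C via C→b a: +{b}
  S via S→a b: +{a}
  S via S→b A: +{b}
  FIRST[S]={a,b}  FIRST[A]={a,b}  FIRST[B]={a,c}  FIRST[C]={a,b}
[2] (stable)
  FIRST[S]={a,b}  FIRST[A]={a,b}  FIRST[B]={a,c}  FIRST[C]={a,b}

FIRST(C) = ["a", "b"]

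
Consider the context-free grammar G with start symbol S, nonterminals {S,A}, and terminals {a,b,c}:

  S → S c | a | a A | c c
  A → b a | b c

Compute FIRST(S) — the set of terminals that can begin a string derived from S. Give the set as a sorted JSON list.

FIRST iteration:
round 1:
  A via A→b a: +{b}
  S via S→a: +{a}
  S via S→c c: +{c}
  FIRST[S]={a,c}  FIRST[A]={b}
round 2: done
  FIRST[S]={a,c}  FIRST[A]={b}

FIRST(S) = ["a", "c"]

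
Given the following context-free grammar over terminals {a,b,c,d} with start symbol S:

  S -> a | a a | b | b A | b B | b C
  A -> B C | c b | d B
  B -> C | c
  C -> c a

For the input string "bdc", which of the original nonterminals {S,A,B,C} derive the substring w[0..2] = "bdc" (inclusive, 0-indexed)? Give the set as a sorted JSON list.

Convert to CNF:
  S -> T1 A | T1 B | T1 C | T3 T3 | a | b
  A -> B C | T0 T1 | T2 B
  B -> T0 T3 | c
  C -> T0 T3
  T0 -> c
  T1 -> b
  T2 -> d
  T3 -> a

CYK fill (cells [i..j] with 0 ≤ i ≤ j ≤ 2 only):
  cell(0,0) b: {S,T1}  orig:{S}
  cell(1,1) d: {T2}  orig:{}
  cell(2,2) c: {B,T0}  orig:{B}
  cell(0,1) bd: ∅
  cell(1,2) dc: {A}
  cell(0,2) bdc: {S}

Original NTs in T[0,2] deriving "bdc": ["S"]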